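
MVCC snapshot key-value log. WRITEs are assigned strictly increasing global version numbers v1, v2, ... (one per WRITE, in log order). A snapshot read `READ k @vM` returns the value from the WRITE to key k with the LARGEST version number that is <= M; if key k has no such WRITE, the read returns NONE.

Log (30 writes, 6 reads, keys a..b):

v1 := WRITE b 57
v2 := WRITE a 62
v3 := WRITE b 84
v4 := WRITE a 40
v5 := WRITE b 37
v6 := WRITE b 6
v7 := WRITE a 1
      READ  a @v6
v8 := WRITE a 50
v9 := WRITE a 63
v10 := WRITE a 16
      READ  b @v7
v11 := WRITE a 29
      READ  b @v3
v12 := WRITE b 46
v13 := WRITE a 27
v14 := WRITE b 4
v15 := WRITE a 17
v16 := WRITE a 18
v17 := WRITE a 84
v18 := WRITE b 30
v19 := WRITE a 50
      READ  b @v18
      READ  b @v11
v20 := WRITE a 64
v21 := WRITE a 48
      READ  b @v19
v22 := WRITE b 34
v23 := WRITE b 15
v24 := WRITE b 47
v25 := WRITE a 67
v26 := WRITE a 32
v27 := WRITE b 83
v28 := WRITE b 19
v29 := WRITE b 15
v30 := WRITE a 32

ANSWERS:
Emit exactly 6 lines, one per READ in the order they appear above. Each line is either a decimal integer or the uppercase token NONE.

Answer: 40
6
84
30
6
30

Derivation:
v1: WRITE b=57  (b history now [(1, 57)])
v2: WRITE a=62  (a history now [(2, 62)])
v3: WRITE b=84  (b history now [(1, 57), (3, 84)])
v4: WRITE a=40  (a history now [(2, 62), (4, 40)])
v5: WRITE b=37  (b history now [(1, 57), (3, 84), (5, 37)])
v6: WRITE b=6  (b history now [(1, 57), (3, 84), (5, 37), (6, 6)])
v7: WRITE a=1  (a history now [(2, 62), (4, 40), (7, 1)])
READ a @v6: history=[(2, 62), (4, 40), (7, 1)] -> pick v4 -> 40
v8: WRITE a=50  (a history now [(2, 62), (4, 40), (7, 1), (8, 50)])
v9: WRITE a=63  (a history now [(2, 62), (4, 40), (7, 1), (8, 50), (9, 63)])
v10: WRITE a=16  (a history now [(2, 62), (4, 40), (7, 1), (8, 50), (9, 63), (10, 16)])
READ b @v7: history=[(1, 57), (3, 84), (5, 37), (6, 6)] -> pick v6 -> 6
v11: WRITE a=29  (a history now [(2, 62), (4, 40), (7, 1), (8, 50), (9, 63), (10, 16), (11, 29)])
READ b @v3: history=[(1, 57), (3, 84), (5, 37), (6, 6)] -> pick v3 -> 84
v12: WRITE b=46  (b history now [(1, 57), (3, 84), (5, 37), (6, 6), (12, 46)])
v13: WRITE a=27  (a history now [(2, 62), (4, 40), (7, 1), (8, 50), (9, 63), (10, 16), (11, 29), (13, 27)])
v14: WRITE b=4  (b history now [(1, 57), (3, 84), (5, 37), (6, 6), (12, 46), (14, 4)])
v15: WRITE a=17  (a history now [(2, 62), (4, 40), (7, 1), (8, 50), (9, 63), (10, 16), (11, 29), (13, 27), (15, 17)])
v16: WRITE a=18  (a history now [(2, 62), (4, 40), (7, 1), (8, 50), (9, 63), (10, 16), (11, 29), (13, 27), (15, 17), (16, 18)])
v17: WRITE a=84  (a history now [(2, 62), (4, 40), (7, 1), (8, 50), (9, 63), (10, 16), (11, 29), (13, 27), (15, 17), (16, 18), (17, 84)])
v18: WRITE b=30  (b history now [(1, 57), (3, 84), (5, 37), (6, 6), (12, 46), (14, 4), (18, 30)])
v19: WRITE a=50  (a history now [(2, 62), (4, 40), (7, 1), (8, 50), (9, 63), (10, 16), (11, 29), (13, 27), (15, 17), (16, 18), (17, 84), (19, 50)])
READ b @v18: history=[(1, 57), (3, 84), (5, 37), (6, 6), (12, 46), (14, 4), (18, 30)] -> pick v18 -> 30
READ b @v11: history=[(1, 57), (3, 84), (5, 37), (6, 6), (12, 46), (14, 4), (18, 30)] -> pick v6 -> 6
v20: WRITE a=64  (a history now [(2, 62), (4, 40), (7, 1), (8, 50), (9, 63), (10, 16), (11, 29), (13, 27), (15, 17), (16, 18), (17, 84), (19, 50), (20, 64)])
v21: WRITE a=48  (a history now [(2, 62), (4, 40), (7, 1), (8, 50), (9, 63), (10, 16), (11, 29), (13, 27), (15, 17), (16, 18), (17, 84), (19, 50), (20, 64), (21, 48)])
READ b @v19: history=[(1, 57), (3, 84), (5, 37), (6, 6), (12, 46), (14, 4), (18, 30)] -> pick v18 -> 30
v22: WRITE b=34  (b history now [(1, 57), (3, 84), (5, 37), (6, 6), (12, 46), (14, 4), (18, 30), (22, 34)])
v23: WRITE b=15  (b history now [(1, 57), (3, 84), (5, 37), (6, 6), (12, 46), (14, 4), (18, 30), (22, 34), (23, 15)])
v24: WRITE b=47  (b history now [(1, 57), (3, 84), (5, 37), (6, 6), (12, 46), (14, 4), (18, 30), (22, 34), (23, 15), (24, 47)])
v25: WRITE a=67  (a history now [(2, 62), (4, 40), (7, 1), (8, 50), (9, 63), (10, 16), (11, 29), (13, 27), (15, 17), (16, 18), (17, 84), (19, 50), (20, 64), (21, 48), (25, 67)])
v26: WRITE a=32  (a history now [(2, 62), (4, 40), (7, 1), (8, 50), (9, 63), (10, 16), (11, 29), (13, 27), (15, 17), (16, 18), (17, 84), (19, 50), (20, 64), (21, 48), (25, 67), (26, 32)])
v27: WRITE b=83  (b history now [(1, 57), (3, 84), (5, 37), (6, 6), (12, 46), (14, 4), (18, 30), (22, 34), (23, 15), (24, 47), (27, 83)])
v28: WRITE b=19  (b history now [(1, 57), (3, 84), (5, 37), (6, 6), (12, 46), (14, 4), (18, 30), (22, 34), (23, 15), (24, 47), (27, 83), (28, 19)])
v29: WRITE b=15  (b history now [(1, 57), (3, 84), (5, 37), (6, 6), (12, 46), (14, 4), (18, 30), (22, 34), (23, 15), (24, 47), (27, 83), (28, 19), (29, 15)])
v30: WRITE a=32  (a history now [(2, 62), (4, 40), (7, 1), (8, 50), (9, 63), (10, 16), (11, 29), (13, 27), (15, 17), (16, 18), (17, 84), (19, 50), (20, 64), (21, 48), (25, 67), (26, 32), (30, 32)])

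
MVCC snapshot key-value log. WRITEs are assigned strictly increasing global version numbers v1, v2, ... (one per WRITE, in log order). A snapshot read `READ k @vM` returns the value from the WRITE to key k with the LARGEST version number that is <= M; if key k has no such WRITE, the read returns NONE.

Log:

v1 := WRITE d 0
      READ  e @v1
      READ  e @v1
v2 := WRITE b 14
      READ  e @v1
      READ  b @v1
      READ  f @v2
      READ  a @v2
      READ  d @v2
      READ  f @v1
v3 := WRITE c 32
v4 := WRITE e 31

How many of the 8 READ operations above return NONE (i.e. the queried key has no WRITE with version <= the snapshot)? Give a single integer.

Answer: 7

Derivation:
v1: WRITE d=0  (d history now [(1, 0)])
READ e @v1: history=[] -> no version <= 1 -> NONE
READ e @v1: history=[] -> no version <= 1 -> NONE
v2: WRITE b=14  (b history now [(2, 14)])
READ e @v1: history=[] -> no version <= 1 -> NONE
READ b @v1: history=[(2, 14)] -> no version <= 1 -> NONE
READ f @v2: history=[] -> no version <= 2 -> NONE
READ a @v2: history=[] -> no version <= 2 -> NONE
READ d @v2: history=[(1, 0)] -> pick v1 -> 0
READ f @v1: history=[] -> no version <= 1 -> NONE
v3: WRITE c=32  (c history now [(3, 32)])
v4: WRITE e=31  (e history now [(4, 31)])
Read results in order: ['NONE', 'NONE', 'NONE', 'NONE', 'NONE', 'NONE', '0', 'NONE']
NONE count = 7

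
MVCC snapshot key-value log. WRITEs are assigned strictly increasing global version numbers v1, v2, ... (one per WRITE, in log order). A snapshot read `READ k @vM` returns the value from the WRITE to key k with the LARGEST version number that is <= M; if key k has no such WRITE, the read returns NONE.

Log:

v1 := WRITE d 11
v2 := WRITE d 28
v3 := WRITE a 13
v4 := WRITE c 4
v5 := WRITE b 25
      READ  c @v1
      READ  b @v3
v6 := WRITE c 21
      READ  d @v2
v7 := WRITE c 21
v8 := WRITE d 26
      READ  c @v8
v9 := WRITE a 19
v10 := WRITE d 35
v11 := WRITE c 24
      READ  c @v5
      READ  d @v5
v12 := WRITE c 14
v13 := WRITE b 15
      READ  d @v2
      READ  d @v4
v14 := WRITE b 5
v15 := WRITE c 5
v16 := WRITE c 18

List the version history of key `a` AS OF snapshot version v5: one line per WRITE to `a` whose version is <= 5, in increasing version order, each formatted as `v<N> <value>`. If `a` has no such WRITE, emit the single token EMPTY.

Scan writes for key=a with version <= 5:
  v1 WRITE d 11 -> skip
  v2 WRITE d 28 -> skip
  v3 WRITE a 13 -> keep
  v4 WRITE c 4 -> skip
  v5 WRITE b 25 -> skip
  v6 WRITE c 21 -> skip
  v7 WRITE c 21 -> skip
  v8 WRITE d 26 -> skip
  v9 WRITE a 19 -> drop (> snap)
  v10 WRITE d 35 -> skip
  v11 WRITE c 24 -> skip
  v12 WRITE c 14 -> skip
  v13 WRITE b 15 -> skip
  v14 WRITE b 5 -> skip
  v15 WRITE c 5 -> skip
  v16 WRITE c 18 -> skip
Collected: [(3, 13)]

Answer: v3 13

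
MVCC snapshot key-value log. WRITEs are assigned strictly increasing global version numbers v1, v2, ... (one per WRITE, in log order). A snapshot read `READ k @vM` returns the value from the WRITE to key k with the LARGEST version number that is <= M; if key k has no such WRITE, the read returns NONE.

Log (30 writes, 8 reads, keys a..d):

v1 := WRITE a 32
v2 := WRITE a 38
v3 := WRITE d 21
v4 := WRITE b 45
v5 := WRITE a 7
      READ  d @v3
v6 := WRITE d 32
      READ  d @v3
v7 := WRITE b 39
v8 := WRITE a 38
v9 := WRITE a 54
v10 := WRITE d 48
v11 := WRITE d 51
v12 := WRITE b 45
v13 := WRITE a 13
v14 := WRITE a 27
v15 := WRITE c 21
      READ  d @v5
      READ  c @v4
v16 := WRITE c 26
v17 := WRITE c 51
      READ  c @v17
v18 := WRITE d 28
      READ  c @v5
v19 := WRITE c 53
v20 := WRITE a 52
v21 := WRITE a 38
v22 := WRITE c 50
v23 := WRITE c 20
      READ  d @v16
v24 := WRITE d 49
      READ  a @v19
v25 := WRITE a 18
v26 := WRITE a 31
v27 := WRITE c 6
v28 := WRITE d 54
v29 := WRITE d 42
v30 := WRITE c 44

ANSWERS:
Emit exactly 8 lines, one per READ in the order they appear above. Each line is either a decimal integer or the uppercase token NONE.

Answer: 21
21
21
NONE
51
NONE
51
27

Derivation:
v1: WRITE a=32  (a history now [(1, 32)])
v2: WRITE a=38  (a history now [(1, 32), (2, 38)])
v3: WRITE d=21  (d history now [(3, 21)])
v4: WRITE b=45  (b history now [(4, 45)])
v5: WRITE a=7  (a history now [(1, 32), (2, 38), (5, 7)])
READ d @v3: history=[(3, 21)] -> pick v3 -> 21
v6: WRITE d=32  (d history now [(3, 21), (6, 32)])
READ d @v3: history=[(3, 21), (6, 32)] -> pick v3 -> 21
v7: WRITE b=39  (b history now [(4, 45), (7, 39)])
v8: WRITE a=38  (a history now [(1, 32), (2, 38), (5, 7), (8, 38)])
v9: WRITE a=54  (a history now [(1, 32), (2, 38), (5, 7), (8, 38), (9, 54)])
v10: WRITE d=48  (d history now [(3, 21), (6, 32), (10, 48)])
v11: WRITE d=51  (d history now [(3, 21), (6, 32), (10, 48), (11, 51)])
v12: WRITE b=45  (b history now [(4, 45), (7, 39), (12, 45)])
v13: WRITE a=13  (a history now [(1, 32), (2, 38), (5, 7), (8, 38), (9, 54), (13, 13)])
v14: WRITE a=27  (a history now [(1, 32), (2, 38), (5, 7), (8, 38), (9, 54), (13, 13), (14, 27)])
v15: WRITE c=21  (c history now [(15, 21)])
READ d @v5: history=[(3, 21), (6, 32), (10, 48), (11, 51)] -> pick v3 -> 21
READ c @v4: history=[(15, 21)] -> no version <= 4 -> NONE
v16: WRITE c=26  (c history now [(15, 21), (16, 26)])
v17: WRITE c=51  (c history now [(15, 21), (16, 26), (17, 51)])
READ c @v17: history=[(15, 21), (16, 26), (17, 51)] -> pick v17 -> 51
v18: WRITE d=28  (d history now [(3, 21), (6, 32), (10, 48), (11, 51), (18, 28)])
READ c @v5: history=[(15, 21), (16, 26), (17, 51)] -> no version <= 5 -> NONE
v19: WRITE c=53  (c history now [(15, 21), (16, 26), (17, 51), (19, 53)])
v20: WRITE a=52  (a history now [(1, 32), (2, 38), (5, 7), (8, 38), (9, 54), (13, 13), (14, 27), (20, 52)])
v21: WRITE a=38  (a history now [(1, 32), (2, 38), (5, 7), (8, 38), (9, 54), (13, 13), (14, 27), (20, 52), (21, 38)])
v22: WRITE c=50  (c history now [(15, 21), (16, 26), (17, 51), (19, 53), (22, 50)])
v23: WRITE c=20  (c history now [(15, 21), (16, 26), (17, 51), (19, 53), (22, 50), (23, 20)])
READ d @v16: history=[(3, 21), (6, 32), (10, 48), (11, 51), (18, 28)] -> pick v11 -> 51
v24: WRITE d=49  (d history now [(3, 21), (6, 32), (10, 48), (11, 51), (18, 28), (24, 49)])
READ a @v19: history=[(1, 32), (2, 38), (5, 7), (8, 38), (9, 54), (13, 13), (14, 27), (20, 52), (21, 38)] -> pick v14 -> 27
v25: WRITE a=18  (a history now [(1, 32), (2, 38), (5, 7), (8, 38), (9, 54), (13, 13), (14, 27), (20, 52), (21, 38), (25, 18)])
v26: WRITE a=31  (a history now [(1, 32), (2, 38), (5, 7), (8, 38), (9, 54), (13, 13), (14, 27), (20, 52), (21, 38), (25, 18), (26, 31)])
v27: WRITE c=6  (c history now [(15, 21), (16, 26), (17, 51), (19, 53), (22, 50), (23, 20), (27, 6)])
v28: WRITE d=54  (d history now [(3, 21), (6, 32), (10, 48), (11, 51), (18, 28), (24, 49), (28, 54)])
v29: WRITE d=42  (d history now [(3, 21), (6, 32), (10, 48), (11, 51), (18, 28), (24, 49), (28, 54), (29, 42)])
v30: WRITE c=44  (c history now [(15, 21), (16, 26), (17, 51), (19, 53), (22, 50), (23, 20), (27, 6), (30, 44)])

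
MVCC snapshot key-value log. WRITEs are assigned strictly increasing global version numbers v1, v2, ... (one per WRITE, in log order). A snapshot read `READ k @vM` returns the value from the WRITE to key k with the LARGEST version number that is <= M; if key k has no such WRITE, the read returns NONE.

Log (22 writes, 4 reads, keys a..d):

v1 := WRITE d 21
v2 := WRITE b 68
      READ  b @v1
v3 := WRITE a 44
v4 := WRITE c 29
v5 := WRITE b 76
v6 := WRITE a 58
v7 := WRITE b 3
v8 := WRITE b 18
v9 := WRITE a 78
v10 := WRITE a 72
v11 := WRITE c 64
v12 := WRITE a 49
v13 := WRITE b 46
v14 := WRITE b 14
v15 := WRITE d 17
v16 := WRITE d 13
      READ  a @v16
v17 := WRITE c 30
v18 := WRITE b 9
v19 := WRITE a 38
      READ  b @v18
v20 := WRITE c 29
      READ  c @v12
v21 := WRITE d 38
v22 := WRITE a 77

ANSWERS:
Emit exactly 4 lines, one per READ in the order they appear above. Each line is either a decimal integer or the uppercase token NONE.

v1: WRITE d=21  (d history now [(1, 21)])
v2: WRITE b=68  (b history now [(2, 68)])
READ b @v1: history=[(2, 68)] -> no version <= 1 -> NONE
v3: WRITE a=44  (a history now [(3, 44)])
v4: WRITE c=29  (c history now [(4, 29)])
v5: WRITE b=76  (b history now [(2, 68), (5, 76)])
v6: WRITE a=58  (a history now [(3, 44), (6, 58)])
v7: WRITE b=3  (b history now [(2, 68), (5, 76), (7, 3)])
v8: WRITE b=18  (b history now [(2, 68), (5, 76), (7, 3), (8, 18)])
v9: WRITE a=78  (a history now [(3, 44), (6, 58), (9, 78)])
v10: WRITE a=72  (a history now [(3, 44), (6, 58), (9, 78), (10, 72)])
v11: WRITE c=64  (c history now [(4, 29), (11, 64)])
v12: WRITE a=49  (a history now [(3, 44), (6, 58), (9, 78), (10, 72), (12, 49)])
v13: WRITE b=46  (b history now [(2, 68), (5, 76), (7, 3), (8, 18), (13, 46)])
v14: WRITE b=14  (b history now [(2, 68), (5, 76), (7, 3), (8, 18), (13, 46), (14, 14)])
v15: WRITE d=17  (d history now [(1, 21), (15, 17)])
v16: WRITE d=13  (d history now [(1, 21), (15, 17), (16, 13)])
READ a @v16: history=[(3, 44), (6, 58), (9, 78), (10, 72), (12, 49)] -> pick v12 -> 49
v17: WRITE c=30  (c history now [(4, 29), (11, 64), (17, 30)])
v18: WRITE b=9  (b history now [(2, 68), (5, 76), (7, 3), (8, 18), (13, 46), (14, 14), (18, 9)])
v19: WRITE a=38  (a history now [(3, 44), (6, 58), (9, 78), (10, 72), (12, 49), (19, 38)])
READ b @v18: history=[(2, 68), (5, 76), (7, 3), (8, 18), (13, 46), (14, 14), (18, 9)] -> pick v18 -> 9
v20: WRITE c=29  (c history now [(4, 29), (11, 64), (17, 30), (20, 29)])
READ c @v12: history=[(4, 29), (11, 64), (17, 30), (20, 29)] -> pick v11 -> 64
v21: WRITE d=38  (d history now [(1, 21), (15, 17), (16, 13), (21, 38)])
v22: WRITE a=77  (a history now [(3, 44), (6, 58), (9, 78), (10, 72), (12, 49), (19, 38), (22, 77)])

Answer: NONE
49
9
64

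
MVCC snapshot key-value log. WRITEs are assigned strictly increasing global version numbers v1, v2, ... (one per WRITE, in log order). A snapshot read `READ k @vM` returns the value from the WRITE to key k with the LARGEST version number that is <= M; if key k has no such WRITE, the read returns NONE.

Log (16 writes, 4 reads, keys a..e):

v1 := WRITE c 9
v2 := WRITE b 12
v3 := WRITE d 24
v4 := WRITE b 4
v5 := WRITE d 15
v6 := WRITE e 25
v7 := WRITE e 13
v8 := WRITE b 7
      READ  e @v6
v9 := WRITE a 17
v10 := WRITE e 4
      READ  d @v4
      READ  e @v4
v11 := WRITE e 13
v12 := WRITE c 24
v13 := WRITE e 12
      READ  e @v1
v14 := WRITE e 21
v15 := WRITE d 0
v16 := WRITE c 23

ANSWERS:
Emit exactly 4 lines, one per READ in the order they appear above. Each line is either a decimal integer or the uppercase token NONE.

Answer: 25
24
NONE
NONE

Derivation:
v1: WRITE c=9  (c history now [(1, 9)])
v2: WRITE b=12  (b history now [(2, 12)])
v3: WRITE d=24  (d history now [(3, 24)])
v4: WRITE b=4  (b history now [(2, 12), (4, 4)])
v5: WRITE d=15  (d history now [(3, 24), (5, 15)])
v6: WRITE e=25  (e history now [(6, 25)])
v7: WRITE e=13  (e history now [(6, 25), (7, 13)])
v8: WRITE b=7  (b history now [(2, 12), (4, 4), (8, 7)])
READ e @v6: history=[(6, 25), (7, 13)] -> pick v6 -> 25
v9: WRITE a=17  (a history now [(9, 17)])
v10: WRITE e=4  (e history now [(6, 25), (7, 13), (10, 4)])
READ d @v4: history=[(3, 24), (5, 15)] -> pick v3 -> 24
READ e @v4: history=[(6, 25), (7, 13), (10, 4)] -> no version <= 4 -> NONE
v11: WRITE e=13  (e history now [(6, 25), (7, 13), (10, 4), (11, 13)])
v12: WRITE c=24  (c history now [(1, 9), (12, 24)])
v13: WRITE e=12  (e history now [(6, 25), (7, 13), (10, 4), (11, 13), (13, 12)])
READ e @v1: history=[(6, 25), (7, 13), (10, 4), (11, 13), (13, 12)] -> no version <= 1 -> NONE
v14: WRITE e=21  (e history now [(6, 25), (7, 13), (10, 4), (11, 13), (13, 12), (14, 21)])
v15: WRITE d=0  (d history now [(3, 24), (5, 15), (15, 0)])
v16: WRITE c=23  (c history now [(1, 9), (12, 24), (16, 23)])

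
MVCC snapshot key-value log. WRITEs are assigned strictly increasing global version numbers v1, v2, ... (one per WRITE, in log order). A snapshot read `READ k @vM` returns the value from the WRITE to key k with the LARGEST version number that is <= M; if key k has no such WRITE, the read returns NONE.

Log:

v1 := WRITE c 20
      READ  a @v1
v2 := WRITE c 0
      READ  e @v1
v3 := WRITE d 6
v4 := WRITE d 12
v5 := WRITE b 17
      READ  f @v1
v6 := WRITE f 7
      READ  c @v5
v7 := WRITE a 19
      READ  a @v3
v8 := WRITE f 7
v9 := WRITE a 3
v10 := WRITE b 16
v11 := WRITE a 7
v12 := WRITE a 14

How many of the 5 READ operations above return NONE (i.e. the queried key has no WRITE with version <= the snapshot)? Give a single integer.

Answer: 4

Derivation:
v1: WRITE c=20  (c history now [(1, 20)])
READ a @v1: history=[] -> no version <= 1 -> NONE
v2: WRITE c=0  (c history now [(1, 20), (2, 0)])
READ e @v1: history=[] -> no version <= 1 -> NONE
v3: WRITE d=6  (d history now [(3, 6)])
v4: WRITE d=12  (d history now [(3, 6), (4, 12)])
v5: WRITE b=17  (b history now [(5, 17)])
READ f @v1: history=[] -> no version <= 1 -> NONE
v6: WRITE f=7  (f history now [(6, 7)])
READ c @v5: history=[(1, 20), (2, 0)] -> pick v2 -> 0
v7: WRITE a=19  (a history now [(7, 19)])
READ a @v3: history=[(7, 19)] -> no version <= 3 -> NONE
v8: WRITE f=7  (f history now [(6, 7), (8, 7)])
v9: WRITE a=3  (a history now [(7, 19), (9, 3)])
v10: WRITE b=16  (b history now [(5, 17), (10, 16)])
v11: WRITE a=7  (a history now [(7, 19), (9, 3), (11, 7)])
v12: WRITE a=14  (a history now [(7, 19), (9, 3), (11, 7), (12, 14)])
Read results in order: ['NONE', 'NONE', 'NONE', '0', 'NONE']
NONE count = 4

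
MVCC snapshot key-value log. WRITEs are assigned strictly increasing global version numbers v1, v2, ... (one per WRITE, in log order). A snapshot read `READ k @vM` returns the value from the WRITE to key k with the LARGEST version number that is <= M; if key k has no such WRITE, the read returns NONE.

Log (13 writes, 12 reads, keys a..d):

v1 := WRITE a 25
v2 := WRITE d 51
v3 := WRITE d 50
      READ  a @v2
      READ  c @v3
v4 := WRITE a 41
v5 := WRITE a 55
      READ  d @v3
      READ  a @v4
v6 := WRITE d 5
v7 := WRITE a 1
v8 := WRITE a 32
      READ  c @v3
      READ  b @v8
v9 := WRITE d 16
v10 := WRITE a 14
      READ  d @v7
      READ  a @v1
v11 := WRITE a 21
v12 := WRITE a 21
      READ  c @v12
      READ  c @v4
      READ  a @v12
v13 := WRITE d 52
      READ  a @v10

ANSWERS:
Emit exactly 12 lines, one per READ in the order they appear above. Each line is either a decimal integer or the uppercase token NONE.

Answer: 25
NONE
50
41
NONE
NONE
5
25
NONE
NONE
21
14

Derivation:
v1: WRITE a=25  (a history now [(1, 25)])
v2: WRITE d=51  (d history now [(2, 51)])
v3: WRITE d=50  (d history now [(2, 51), (3, 50)])
READ a @v2: history=[(1, 25)] -> pick v1 -> 25
READ c @v3: history=[] -> no version <= 3 -> NONE
v4: WRITE a=41  (a history now [(1, 25), (4, 41)])
v5: WRITE a=55  (a history now [(1, 25), (4, 41), (5, 55)])
READ d @v3: history=[(2, 51), (3, 50)] -> pick v3 -> 50
READ a @v4: history=[(1, 25), (4, 41), (5, 55)] -> pick v4 -> 41
v6: WRITE d=5  (d history now [(2, 51), (3, 50), (6, 5)])
v7: WRITE a=1  (a history now [(1, 25), (4, 41), (5, 55), (7, 1)])
v8: WRITE a=32  (a history now [(1, 25), (4, 41), (5, 55), (7, 1), (8, 32)])
READ c @v3: history=[] -> no version <= 3 -> NONE
READ b @v8: history=[] -> no version <= 8 -> NONE
v9: WRITE d=16  (d history now [(2, 51), (3, 50), (6, 5), (9, 16)])
v10: WRITE a=14  (a history now [(1, 25), (4, 41), (5, 55), (7, 1), (8, 32), (10, 14)])
READ d @v7: history=[(2, 51), (3, 50), (6, 5), (9, 16)] -> pick v6 -> 5
READ a @v1: history=[(1, 25), (4, 41), (5, 55), (7, 1), (8, 32), (10, 14)] -> pick v1 -> 25
v11: WRITE a=21  (a history now [(1, 25), (4, 41), (5, 55), (7, 1), (8, 32), (10, 14), (11, 21)])
v12: WRITE a=21  (a history now [(1, 25), (4, 41), (5, 55), (7, 1), (8, 32), (10, 14), (11, 21), (12, 21)])
READ c @v12: history=[] -> no version <= 12 -> NONE
READ c @v4: history=[] -> no version <= 4 -> NONE
READ a @v12: history=[(1, 25), (4, 41), (5, 55), (7, 1), (8, 32), (10, 14), (11, 21), (12, 21)] -> pick v12 -> 21
v13: WRITE d=52  (d history now [(2, 51), (3, 50), (6, 5), (9, 16), (13, 52)])
READ a @v10: history=[(1, 25), (4, 41), (5, 55), (7, 1), (8, 32), (10, 14), (11, 21), (12, 21)] -> pick v10 -> 14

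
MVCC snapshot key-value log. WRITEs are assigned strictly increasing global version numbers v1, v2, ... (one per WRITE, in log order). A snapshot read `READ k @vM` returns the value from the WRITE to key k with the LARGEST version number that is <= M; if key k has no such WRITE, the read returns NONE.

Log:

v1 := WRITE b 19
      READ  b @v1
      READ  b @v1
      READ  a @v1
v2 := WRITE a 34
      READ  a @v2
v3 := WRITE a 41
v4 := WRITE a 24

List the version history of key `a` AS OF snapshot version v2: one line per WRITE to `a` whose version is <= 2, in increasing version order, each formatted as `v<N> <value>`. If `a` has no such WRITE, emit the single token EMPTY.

Answer: v2 34

Derivation:
Scan writes for key=a with version <= 2:
  v1 WRITE b 19 -> skip
  v2 WRITE a 34 -> keep
  v3 WRITE a 41 -> drop (> snap)
  v4 WRITE a 24 -> drop (> snap)
Collected: [(2, 34)]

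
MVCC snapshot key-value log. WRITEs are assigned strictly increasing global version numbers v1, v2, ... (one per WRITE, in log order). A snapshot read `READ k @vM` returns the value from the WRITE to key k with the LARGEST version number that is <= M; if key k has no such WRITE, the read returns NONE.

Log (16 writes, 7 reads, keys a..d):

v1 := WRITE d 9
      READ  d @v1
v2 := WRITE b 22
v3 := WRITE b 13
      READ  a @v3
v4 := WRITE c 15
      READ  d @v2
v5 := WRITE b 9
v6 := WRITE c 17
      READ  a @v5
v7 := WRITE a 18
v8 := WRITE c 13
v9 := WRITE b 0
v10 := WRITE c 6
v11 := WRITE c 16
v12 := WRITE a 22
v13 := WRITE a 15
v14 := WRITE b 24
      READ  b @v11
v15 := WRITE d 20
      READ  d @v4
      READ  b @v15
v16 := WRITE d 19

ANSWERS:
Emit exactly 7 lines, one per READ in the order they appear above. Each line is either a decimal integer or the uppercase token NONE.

v1: WRITE d=9  (d history now [(1, 9)])
READ d @v1: history=[(1, 9)] -> pick v1 -> 9
v2: WRITE b=22  (b history now [(2, 22)])
v3: WRITE b=13  (b history now [(2, 22), (3, 13)])
READ a @v3: history=[] -> no version <= 3 -> NONE
v4: WRITE c=15  (c history now [(4, 15)])
READ d @v2: history=[(1, 9)] -> pick v1 -> 9
v5: WRITE b=9  (b history now [(2, 22), (3, 13), (5, 9)])
v6: WRITE c=17  (c history now [(4, 15), (6, 17)])
READ a @v5: history=[] -> no version <= 5 -> NONE
v7: WRITE a=18  (a history now [(7, 18)])
v8: WRITE c=13  (c history now [(4, 15), (6, 17), (8, 13)])
v9: WRITE b=0  (b history now [(2, 22), (3, 13), (5, 9), (9, 0)])
v10: WRITE c=6  (c history now [(4, 15), (6, 17), (8, 13), (10, 6)])
v11: WRITE c=16  (c history now [(4, 15), (6, 17), (8, 13), (10, 6), (11, 16)])
v12: WRITE a=22  (a history now [(7, 18), (12, 22)])
v13: WRITE a=15  (a history now [(7, 18), (12, 22), (13, 15)])
v14: WRITE b=24  (b history now [(2, 22), (3, 13), (5, 9), (9, 0), (14, 24)])
READ b @v11: history=[(2, 22), (3, 13), (5, 9), (9, 0), (14, 24)] -> pick v9 -> 0
v15: WRITE d=20  (d history now [(1, 9), (15, 20)])
READ d @v4: history=[(1, 9), (15, 20)] -> pick v1 -> 9
READ b @v15: history=[(2, 22), (3, 13), (5, 9), (9, 0), (14, 24)] -> pick v14 -> 24
v16: WRITE d=19  (d history now [(1, 9), (15, 20), (16, 19)])

Answer: 9
NONE
9
NONE
0
9
24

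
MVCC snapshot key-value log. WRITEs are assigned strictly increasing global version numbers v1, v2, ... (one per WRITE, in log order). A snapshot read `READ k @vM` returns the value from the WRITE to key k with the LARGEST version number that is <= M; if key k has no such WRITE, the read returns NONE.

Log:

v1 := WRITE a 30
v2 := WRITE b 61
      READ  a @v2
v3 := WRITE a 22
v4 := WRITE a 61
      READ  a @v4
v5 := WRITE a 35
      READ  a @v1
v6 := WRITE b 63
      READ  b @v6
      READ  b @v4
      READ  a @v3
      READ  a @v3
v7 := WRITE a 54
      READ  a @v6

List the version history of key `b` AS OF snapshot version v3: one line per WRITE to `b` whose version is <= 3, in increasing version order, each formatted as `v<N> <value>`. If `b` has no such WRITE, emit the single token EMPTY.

Scan writes for key=b with version <= 3:
  v1 WRITE a 30 -> skip
  v2 WRITE b 61 -> keep
  v3 WRITE a 22 -> skip
  v4 WRITE a 61 -> skip
  v5 WRITE a 35 -> skip
  v6 WRITE b 63 -> drop (> snap)
  v7 WRITE a 54 -> skip
Collected: [(2, 61)]

Answer: v2 61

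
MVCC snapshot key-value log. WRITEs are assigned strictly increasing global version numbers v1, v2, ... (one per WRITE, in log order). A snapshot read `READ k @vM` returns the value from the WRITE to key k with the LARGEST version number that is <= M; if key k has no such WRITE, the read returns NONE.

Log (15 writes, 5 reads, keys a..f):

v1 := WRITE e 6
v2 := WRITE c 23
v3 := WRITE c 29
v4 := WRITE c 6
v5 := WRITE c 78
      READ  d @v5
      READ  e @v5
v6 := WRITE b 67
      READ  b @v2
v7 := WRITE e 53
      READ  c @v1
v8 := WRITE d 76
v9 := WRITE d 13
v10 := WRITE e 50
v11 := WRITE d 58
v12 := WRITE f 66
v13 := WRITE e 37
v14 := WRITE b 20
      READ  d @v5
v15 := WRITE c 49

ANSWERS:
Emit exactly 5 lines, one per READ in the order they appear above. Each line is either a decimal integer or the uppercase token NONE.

Answer: NONE
6
NONE
NONE
NONE

Derivation:
v1: WRITE e=6  (e history now [(1, 6)])
v2: WRITE c=23  (c history now [(2, 23)])
v3: WRITE c=29  (c history now [(2, 23), (3, 29)])
v4: WRITE c=6  (c history now [(2, 23), (3, 29), (4, 6)])
v5: WRITE c=78  (c history now [(2, 23), (3, 29), (4, 6), (5, 78)])
READ d @v5: history=[] -> no version <= 5 -> NONE
READ e @v5: history=[(1, 6)] -> pick v1 -> 6
v6: WRITE b=67  (b history now [(6, 67)])
READ b @v2: history=[(6, 67)] -> no version <= 2 -> NONE
v7: WRITE e=53  (e history now [(1, 6), (7, 53)])
READ c @v1: history=[(2, 23), (3, 29), (4, 6), (5, 78)] -> no version <= 1 -> NONE
v8: WRITE d=76  (d history now [(8, 76)])
v9: WRITE d=13  (d history now [(8, 76), (9, 13)])
v10: WRITE e=50  (e history now [(1, 6), (7, 53), (10, 50)])
v11: WRITE d=58  (d history now [(8, 76), (9, 13), (11, 58)])
v12: WRITE f=66  (f history now [(12, 66)])
v13: WRITE e=37  (e history now [(1, 6), (7, 53), (10, 50), (13, 37)])
v14: WRITE b=20  (b history now [(6, 67), (14, 20)])
READ d @v5: history=[(8, 76), (9, 13), (11, 58)] -> no version <= 5 -> NONE
v15: WRITE c=49  (c history now [(2, 23), (3, 29), (4, 6), (5, 78), (15, 49)])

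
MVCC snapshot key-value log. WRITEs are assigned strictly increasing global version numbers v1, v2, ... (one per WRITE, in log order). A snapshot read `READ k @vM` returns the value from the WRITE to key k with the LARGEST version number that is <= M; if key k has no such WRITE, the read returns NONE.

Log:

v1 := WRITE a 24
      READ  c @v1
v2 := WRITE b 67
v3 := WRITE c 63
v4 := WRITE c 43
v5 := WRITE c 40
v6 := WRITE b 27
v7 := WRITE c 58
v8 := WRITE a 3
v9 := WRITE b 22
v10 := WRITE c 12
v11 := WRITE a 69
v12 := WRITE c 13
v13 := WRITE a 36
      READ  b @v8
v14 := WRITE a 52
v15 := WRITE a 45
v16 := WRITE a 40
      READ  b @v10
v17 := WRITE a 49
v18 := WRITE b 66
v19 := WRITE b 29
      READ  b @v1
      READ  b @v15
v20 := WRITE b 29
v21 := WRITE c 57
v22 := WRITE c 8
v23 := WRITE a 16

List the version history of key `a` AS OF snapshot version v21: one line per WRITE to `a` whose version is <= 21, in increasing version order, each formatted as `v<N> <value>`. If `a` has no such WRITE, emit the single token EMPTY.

Scan writes for key=a with version <= 21:
  v1 WRITE a 24 -> keep
  v2 WRITE b 67 -> skip
  v3 WRITE c 63 -> skip
  v4 WRITE c 43 -> skip
  v5 WRITE c 40 -> skip
  v6 WRITE b 27 -> skip
  v7 WRITE c 58 -> skip
  v8 WRITE a 3 -> keep
  v9 WRITE b 22 -> skip
  v10 WRITE c 12 -> skip
  v11 WRITE a 69 -> keep
  v12 WRITE c 13 -> skip
  v13 WRITE a 36 -> keep
  v14 WRITE a 52 -> keep
  v15 WRITE a 45 -> keep
  v16 WRITE a 40 -> keep
  v17 WRITE a 49 -> keep
  v18 WRITE b 66 -> skip
  v19 WRITE b 29 -> skip
  v20 WRITE b 29 -> skip
  v21 WRITE c 57 -> skip
  v22 WRITE c 8 -> skip
  v23 WRITE a 16 -> drop (> snap)
Collected: [(1, 24), (8, 3), (11, 69), (13, 36), (14, 52), (15, 45), (16, 40), (17, 49)]

Answer: v1 24
v8 3
v11 69
v13 36
v14 52
v15 45
v16 40
v17 49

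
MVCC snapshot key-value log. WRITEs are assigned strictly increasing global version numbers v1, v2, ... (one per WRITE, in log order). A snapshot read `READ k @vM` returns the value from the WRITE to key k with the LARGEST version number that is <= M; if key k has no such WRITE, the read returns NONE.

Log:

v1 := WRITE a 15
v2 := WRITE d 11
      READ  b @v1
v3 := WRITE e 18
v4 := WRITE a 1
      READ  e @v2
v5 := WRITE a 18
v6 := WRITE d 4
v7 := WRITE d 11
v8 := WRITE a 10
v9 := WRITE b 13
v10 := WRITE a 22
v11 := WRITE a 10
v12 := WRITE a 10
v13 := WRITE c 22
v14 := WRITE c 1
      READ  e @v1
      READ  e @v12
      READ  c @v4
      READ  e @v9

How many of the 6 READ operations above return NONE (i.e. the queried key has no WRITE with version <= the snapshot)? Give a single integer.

Answer: 4

Derivation:
v1: WRITE a=15  (a history now [(1, 15)])
v2: WRITE d=11  (d history now [(2, 11)])
READ b @v1: history=[] -> no version <= 1 -> NONE
v3: WRITE e=18  (e history now [(3, 18)])
v4: WRITE a=1  (a history now [(1, 15), (4, 1)])
READ e @v2: history=[(3, 18)] -> no version <= 2 -> NONE
v5: WRITE a=18  (a history now [(1, 15), (4, 1), (5, 18)])
v6: WRITE d=4  (d history now [(2, 11), (6, 4)])
v7: WRITE d=11  (d history now [(2, 11), (6, 4), (7, 11)])
v8: WRITE a=10  (a history now [(1, 15), (4, 1), (5, 18), (8, 10)])
v9: WRITE b=13  (b history now [(9, 13)])
v10: WRITE a=22  (a history now [(1, 15), (4, 1), (5, 18), (8, 10), (10, 22)])
v11: WRITE a=10  (a history now [(1, 15), (4, 1), (5, 18), (8, 10), (10, 22), (11, 10)])
v12: WRITE a=10  (a history now [(1, 15), (4, 1), (5, 18), (8, 10), (10, 22), (11, 10), (12, 10)])
v13: WRITE c=22  (c history now [(13, 22)])
v14: WRITE c=1  (c history now [(13, 22), (14, 1)])
READ e @v1: history=[(3, 18)] -> no version <= 1 -> NONE
READ e @v12: history=[(3, 18)] -> pick v3 -> 18
READ c @v4: history=[(13, 22), (14, 1)] -> no version <= 4 -> NONE
READ e @v9: history=[(3, 18)] -> pick v3 -> 18
Read results in order: ['NONE', 'NONE', 'NONE', '18', 'NONE', '18']
NONE count = 4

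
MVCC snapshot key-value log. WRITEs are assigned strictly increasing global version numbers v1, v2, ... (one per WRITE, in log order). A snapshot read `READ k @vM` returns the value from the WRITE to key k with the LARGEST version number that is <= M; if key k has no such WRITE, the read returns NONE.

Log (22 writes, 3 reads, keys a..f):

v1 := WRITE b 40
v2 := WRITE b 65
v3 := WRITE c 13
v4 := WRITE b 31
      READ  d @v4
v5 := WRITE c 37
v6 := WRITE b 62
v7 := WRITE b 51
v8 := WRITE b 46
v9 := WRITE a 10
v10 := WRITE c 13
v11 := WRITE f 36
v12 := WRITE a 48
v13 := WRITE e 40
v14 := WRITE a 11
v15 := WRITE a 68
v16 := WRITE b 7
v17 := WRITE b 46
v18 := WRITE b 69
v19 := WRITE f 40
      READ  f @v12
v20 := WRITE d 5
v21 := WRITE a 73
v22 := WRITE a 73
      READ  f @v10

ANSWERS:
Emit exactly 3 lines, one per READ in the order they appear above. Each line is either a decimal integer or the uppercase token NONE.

v1: WRITE b=40  (b history now [(1, 40)])
v2: WRITE b=65  (b history now [(1, 40), (2, 65)])
v3: WRITE c=13  (c history now [(3, 13)])
v4: WRITE b=31  (b history now [(1, 40), (2, 65), (4, 31)])
READ d @v4: history=[] -> no version <= 4 -> NONE
v5: WRITE c=37  (c history now [(3, 13), (5, 37)])
v6: WRITE b=62  (b history now [(1, 40), (2, 65), (4, 31), (6, 62)])
v7: WRITE b=51  (b history now [(1, 40), (2, 65), (4, 31), (6, 62), (7, 51)])
v8: WRITE b=46  (b history now [(1, 40), (2, 65), (4, 31), (6, 62), (7, 51), (8, 46)])
v9: WRITE a=10  (a history now [(9, 10)])
v10: WRITE c=13  (c history now [(3, 13), (5, 37), (10, 13)])
v11: WRITE f=36  (f history now [(11, 36)])
v12: WRITE a=48  (a history now [(9, 10), (12, 48)])
v13: WRITE e=40  (e history now [(13, 40)])
v14: WRITE a=11  (a history now [(9, 10), (12, 48), (14, 11)])
v15: WRITE a=68  (a history now [(9, 10), (12, 48), (14, 11), (15, 68)])
v16: WRITE b=7  (b history now [(1, 40), (2, 65), (4, 31), (6, 62), (7, 51), (8, 46), (16, 7)])
v17: WRITE b=46  (b history now [(1, 40), (2, 65), (4, 31), (6, 62), (7, 51), (8, 46), (16, 7), (17, 46)])
v18: WRITE b=69  (b history now [(1, 40), (2, 65), (4, 31), (6, 62), (7, 51), (8, 46), (16, 7), (17, 46), (18, 69)])
v19: WRITE f=40  (f history now [(11, 36), (19, 40)])
READ f @v12: history=[(11, 36), (19, 40)] -> pick v11 -> 36
v20: WRITE d=5  (d history now [(20, 5)])
v21: WRITE a=73  (a history now [(9, 10), (12, 48), (14, 11), (15, 68), (21, 73)])
v22: WRITE a=73  (a history now [(9, 10), (12, 48), (14, 11), (15, 68), (21, 73), (22, 73)])
READ f @v10: history=[(11, 36), (19, 40)] -> no version <= 10 -> NONE

Answer: NONE
36
NONE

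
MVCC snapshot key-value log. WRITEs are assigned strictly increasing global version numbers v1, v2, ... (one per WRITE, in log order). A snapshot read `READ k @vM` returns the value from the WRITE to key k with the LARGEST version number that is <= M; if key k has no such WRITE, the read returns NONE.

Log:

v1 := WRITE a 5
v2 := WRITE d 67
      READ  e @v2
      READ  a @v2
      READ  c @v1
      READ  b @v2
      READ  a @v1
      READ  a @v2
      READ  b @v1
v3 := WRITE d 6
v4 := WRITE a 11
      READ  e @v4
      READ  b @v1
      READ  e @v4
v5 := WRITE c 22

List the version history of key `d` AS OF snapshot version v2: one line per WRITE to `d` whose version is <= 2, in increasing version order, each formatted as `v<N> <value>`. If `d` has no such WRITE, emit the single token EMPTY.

Scan writes for key=d with version <= 2:
  v1 WRITE a 5 -> skip
  v2 WRITE d 67 -> keep
  v3 WRITE d 6 -> drop (> snap)
  v4 WRITE a 11 -> skip
  v5 WRITE c 22 -> skip
Collected: [(2, 67)]

Answer: v2 67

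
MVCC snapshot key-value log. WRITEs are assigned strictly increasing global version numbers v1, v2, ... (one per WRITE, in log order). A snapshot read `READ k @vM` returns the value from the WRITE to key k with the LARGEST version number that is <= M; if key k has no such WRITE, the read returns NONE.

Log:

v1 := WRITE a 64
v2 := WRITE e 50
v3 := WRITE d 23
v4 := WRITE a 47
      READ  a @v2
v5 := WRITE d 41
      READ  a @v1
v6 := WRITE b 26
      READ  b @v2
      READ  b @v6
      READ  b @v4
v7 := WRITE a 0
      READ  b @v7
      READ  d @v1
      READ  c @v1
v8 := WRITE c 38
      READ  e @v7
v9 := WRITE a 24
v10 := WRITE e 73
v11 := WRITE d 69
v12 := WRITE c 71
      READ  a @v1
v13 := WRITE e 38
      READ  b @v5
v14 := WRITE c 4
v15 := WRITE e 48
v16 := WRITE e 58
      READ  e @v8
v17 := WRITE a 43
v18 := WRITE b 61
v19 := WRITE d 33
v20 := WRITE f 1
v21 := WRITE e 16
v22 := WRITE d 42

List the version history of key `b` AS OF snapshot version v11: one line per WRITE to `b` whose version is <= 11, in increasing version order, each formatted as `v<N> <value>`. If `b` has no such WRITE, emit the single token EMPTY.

Answer: v6 26

Derivation:
Scan writes for key=b with version <= 11:
  v1 WRITE a 64 -> skip
  v2 WRITE e 50 -> skip
  v3 WRITE d 23 -> skip
  v4 WRITE a 47 -> skip
  v5 WRITE d 41 -> skip
  v6 WRITE b 26 -> keep
  v7 WRITE a 0 -> skip
  v8 WRITE c 38 -> skip
  v9 WRITE a 24 -> skip
  v10 WRITE e 73 -> skip
  v11 WRITE d 69 -> skip
  v12 WRITE c 71 -> skip
  v13 WRITE e 38 -> skip
  v14 WRITE c 4 -> skip
  v15 WRITE e 48 -> skip
  v16 WRITE e 58 -> skip
  v17 WRITE a 43 -> skip
  v18 WRITE b 61 -> drop (> snap)
  v19 WRITE d 33 -> skip
  v20 WRITE f 1 -> skip
  v21 WRITE e 16 -> skip
  v22 WRITE d 42 -> skip
Collected: [(6, 26)]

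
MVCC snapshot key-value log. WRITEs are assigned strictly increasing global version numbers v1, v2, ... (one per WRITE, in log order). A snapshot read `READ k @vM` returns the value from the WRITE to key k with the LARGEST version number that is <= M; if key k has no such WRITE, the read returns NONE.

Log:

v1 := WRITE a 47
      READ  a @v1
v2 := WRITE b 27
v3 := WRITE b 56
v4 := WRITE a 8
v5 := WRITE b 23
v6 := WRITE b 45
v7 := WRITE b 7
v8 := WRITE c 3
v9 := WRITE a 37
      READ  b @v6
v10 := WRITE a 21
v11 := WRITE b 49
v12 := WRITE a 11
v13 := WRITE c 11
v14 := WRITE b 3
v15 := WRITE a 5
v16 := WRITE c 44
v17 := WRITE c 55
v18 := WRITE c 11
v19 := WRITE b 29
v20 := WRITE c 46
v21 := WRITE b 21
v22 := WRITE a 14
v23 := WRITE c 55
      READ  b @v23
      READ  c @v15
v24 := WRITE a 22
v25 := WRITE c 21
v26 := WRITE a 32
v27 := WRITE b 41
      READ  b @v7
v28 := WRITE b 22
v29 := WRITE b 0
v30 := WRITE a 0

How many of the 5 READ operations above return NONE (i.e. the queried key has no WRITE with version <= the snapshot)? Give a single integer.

Answer: 0

Derivation:
v1: WRITE a=47  (a history now [(1, 47)])
READ a @v1: history=[(1, 47)] -> pick v1 -> 47
v2: WRITE b=27  (b history now [(2, 27)])
v3: WRITE b=56  (b history now [(2, 27), (3, 56)])
v4: WRITE a=8  (a history now [(1, 47), (4, 8)])
v5: WRITE b=23  (b history now [(2, 27), (3, 56), (5, 23)])
v6: WRITE b=45  (b history now [(2, 27), (3, 56), (5, 23), (6, 45)])
v7: WRITE b=7  (b history now [(2, 27), (3, 56), (5, 23), (6, 45), (7, 7)])
v8: WRITE c=3  (c history now [(8, 3)])
v9: WRITE a=37  (a history now [(1, 47), (4, 8), (9, 37)])
READ b @v6: history=[(2, 27), (3, 56), (5, 23), (6, 45), (7, 7)] -> pick v6 -> 45
v10: WRITE a=21  (a history now [(1, 47), (4, 8), (9, 37), (10, 21)])
v11: WRITE b=49  (b history now [(2, 27), (3, 56), (5, 23), (6, 45), (7, 7), (11, 49)])
v12: WRITE a=11  (a history now [(1, 47), (4, 8), (9, 37), (10, 21), (12, 11)])
v13: WRITE c=11  (c history now [(8, 3), (13, 11)])
v14: WRITE b=3  (b history now [(2, 27), (3, 56), (5, 23), (6, 45), (7, 7), (11, 49), (14, 3)])
v15: WRITE a=5  (a history now [(1, 47), (4, 8), (9, 37), (10, 21), (12, 11), (15, 5)])
v16: WRITE c=44  (c history now [(8, 3), (13, 11), (16, 44)])
v17: WRITE c=55  (c history now [(8, 3), (13, 11), (16, 44), (17, 55)])
v18: WRITE c=11  (c history now [(8, 3), (13, 11), (16, 44), (17, 55), (18, 11)])
v19: WRITE b=29  (b history now [(2, 27), (3, 56), (5, 23), (6, 45), (7, 7), (11, 49), (14, 3), (19, 29)])
v20: WRITE c=46  (c history now [(8, 3), (13, 11), (16, 44), (17, 55), (18, 11), (20, 46)])
v21: WRITE b=21  (b history now [(2, 27), (3, 56), (5, 23), (6, 45), (7, 7), (11, 49), (14, 3), (19, 29), (21, 21)])
v22: WRITE a=14  (a history now [(1, 47), (4, 8), (9, 37), (10, 21), (12, 11), (15, 5), (22, 14)])
v23: WRITE c=55  (c history now [(8, 3), (13, 11), (16, 44), (17, 55), (18, 11), (20, 46), (23, 55)])
READ b @v23: history=[(2, 27), (3, 56), (5, 23), (6, 45), (7, 7), (11, 49), (14, 3), (19, 29), (21, 21)] -> pick v21 -> 21
READ c @v15: history=[(8, 3), (13, 11), (16, 44), (17, 55), (18, 11), (20, 46), (23, 55)] -> pick v13 -> 11
v24: WRITE a=22  (a history now [(1, 47), (4, 8), (9, 37), (10, 21), (12, 11), (15, 5), (22, 14), (24, 22)])
v25: WRITE c=21  (c history now [(8, 3), (13, 11), (16, 44), (17, 55), (18, 11), (20, 46), (23, 55), (25, 21)])
v26: WRITE a=32  (a history now [(1, 47), (4, 8), (9, 37), (10, 21), (12, 11), (15, 5), (22, 14), (24, 22), (26, 32)])
v27: WRITE b=41  (b history now [(2, 27), (3, 56), (5, 23), (6, 45), (7, 7), (11, 49), (14, 3), (19, 29), (21, 21), (27, 41)])
READ b @v7: history=[(2, 27), (3, 56), (5, 23), (6, 45), (7, 7), (11, 49), (14, 3), (19, 29), (21, 21), (27, 41)] -> pick v7 -> 7
v28: WRITE b=22  (b history now [(2, 27), (3, 56), (5, 23), (6, 45), (7, 7), (11, 49), (14, 3), (19, 29), (21, 21), (27, 41), (28, 22)])
v29: WRITE b=0  (b history now [(2, 27), (3, 56), (5, 23), (6, 45), (7, 7), (11, 49), (14, 3), (19, 29), (21, 21), (27, 41), (28, 22), (29, 0)])
v30: WRITE a=0  (a history now [(1, 47), (4, 8), (9, 37), (10, 21), (12, 11), (15, 5), (22, 14), (24, 22), (26, 32), (30, 0)])
Read results in order: ['47', '45', '21', '11', '7']
NONE count = 0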